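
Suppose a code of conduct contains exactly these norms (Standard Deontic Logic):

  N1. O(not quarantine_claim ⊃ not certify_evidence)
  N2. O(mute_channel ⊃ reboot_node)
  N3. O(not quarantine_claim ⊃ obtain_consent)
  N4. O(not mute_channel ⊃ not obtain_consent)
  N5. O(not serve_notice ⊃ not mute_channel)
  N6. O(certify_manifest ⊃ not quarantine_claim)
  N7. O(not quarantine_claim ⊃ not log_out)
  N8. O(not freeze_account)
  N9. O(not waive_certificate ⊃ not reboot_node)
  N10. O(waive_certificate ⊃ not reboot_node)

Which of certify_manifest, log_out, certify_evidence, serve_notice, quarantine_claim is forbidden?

Premises 10 and 9 are O(waive_certificate ⊃ not reboot_node) and O(not waive_certificate ⊃ not reboot_node); every ideal world satisfies waive_certificate or not waive_certificate, so in either case not reboot_node holds — hence O(not reboot_node).
Premise 2, O(mute_channel ⊃ reboot_node), contraposes to O(not reboot_node ⊃ not mute_channel); with O(not reboot_node) we get O(not mute_channel).
With premise 4, O(not mute_channel ⊃ not obtain_consent), the K-axiom yields O(not obtain_consent).
Premise 3, O(not quarantine_claim ⊃ obtain_consent), contraposes to O(not obtain_consent ⊃ quarantine_claim); with O(not obtain_consent) we get O(quarantine_claim).
The contrapositive of premise 6 (O(certify_manifest ⊃ not quarantine_claim)) is O(quarantine_claim ⊃ not certify_manifest), and O(quarantine_claim) is already established, so O(not certify_manifest).
So O(not certify_manifest) holds, i.e. certify_manifest is forbidden. None of the other listed options is forbidden under the premises.

certify_manifest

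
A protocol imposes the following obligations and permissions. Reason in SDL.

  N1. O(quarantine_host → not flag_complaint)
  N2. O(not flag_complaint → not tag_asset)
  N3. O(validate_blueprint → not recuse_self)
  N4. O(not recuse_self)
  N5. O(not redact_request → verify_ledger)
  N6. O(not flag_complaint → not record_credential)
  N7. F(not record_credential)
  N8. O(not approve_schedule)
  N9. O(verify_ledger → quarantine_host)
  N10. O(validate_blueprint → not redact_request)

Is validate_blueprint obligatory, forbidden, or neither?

Premise 7, F(not record_credential), is equivalent to O(record_credential).
Premise 6, O(not flag_complaint → not record_credential), contraposes to O(record_credential → flag_complaint); with O(record_credential) we get O(flag_complaint).
Premise 1, O(quarantine_host → not flag_complaint), contraposes to O(flag_complaint → not quarantine_host); with O(flag_complaint) we get O(not quarantine_host).
The contrapositive of premise 9 (O(verify_ledger → quarantine_host)) is O(not quarantine_host → not verify_ledger), and O(not quarantine_host) is already established, so O(not verify_ledger).
Premise 5, O(not redact_request → verify_ledger), contraposes to O(not verify_ledger → redact_request); with O(not verify_ledger) we get O(redact_request).
The contrapositive of premise 10 (O(validate_blueprint → not redact_request)) is O(redact_request → not validate_blueprint), and O(redact_request) is already established, so O(not validate_blueprint).
Premises 2, 3, 4, 8 do not contribute to this derivation.
Thus O(not validate_blueprint), which is F(validate_blueprint): validate_blueprint is forbidden.

Forbidden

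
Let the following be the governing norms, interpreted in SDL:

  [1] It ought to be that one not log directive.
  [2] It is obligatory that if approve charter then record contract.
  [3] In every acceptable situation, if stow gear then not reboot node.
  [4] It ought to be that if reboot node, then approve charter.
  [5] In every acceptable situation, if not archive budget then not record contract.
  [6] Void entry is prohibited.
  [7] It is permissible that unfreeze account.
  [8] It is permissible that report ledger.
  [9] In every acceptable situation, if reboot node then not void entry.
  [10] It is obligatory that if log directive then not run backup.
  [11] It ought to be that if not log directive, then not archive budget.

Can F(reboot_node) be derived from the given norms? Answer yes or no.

Yes

Premise 1 gives O(¬log_directive).
Premise 11 is O(¬log_directive → ¬archive_budget); since O(¬log_directive), deontic closure gives O(¬archive_budget).
With premise 5, O(¬archive_budget → ¬record_contract), the K-axiom yields O(¬record_contract).
The contrapositive of premise 2 (O(approve_charter → record_contract)) is O(¬record_contract → ¬approve_charter), and O(¬record_contract) is already established, so O(¬approve_charter).
Premise 4, O(reboot_node → approve_charter), contraposes to O(¬approve_charter → ¬reboot_node); with O(¬approve_charter) we get O(¬reboot_node).
Premises 3, 6, 7, 8, 9, 10 do not contribute to this derivation.
So O(¬reboot_node) holds, i.e. F(reboot_node). The claim follows.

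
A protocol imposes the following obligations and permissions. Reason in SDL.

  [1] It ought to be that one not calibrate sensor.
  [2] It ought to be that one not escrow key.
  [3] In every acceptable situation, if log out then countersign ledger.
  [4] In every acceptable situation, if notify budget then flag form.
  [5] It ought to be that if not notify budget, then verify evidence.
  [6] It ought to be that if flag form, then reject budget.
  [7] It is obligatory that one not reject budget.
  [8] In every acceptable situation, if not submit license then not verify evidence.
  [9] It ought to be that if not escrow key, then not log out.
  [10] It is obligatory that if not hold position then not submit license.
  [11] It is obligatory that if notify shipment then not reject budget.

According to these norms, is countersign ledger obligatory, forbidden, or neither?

Premise 3 is O(log_out → countersign_ledger), but O(log_out) is not derivable from the premises, so it does not yield O(countersign_ledger).
No premise or chain of K-axiom applications forces O(countersign_ledger), and none forces O(¬countersign_ledger). So countersign_ledger is neither obligatory nor forbidden under these norms.

Neither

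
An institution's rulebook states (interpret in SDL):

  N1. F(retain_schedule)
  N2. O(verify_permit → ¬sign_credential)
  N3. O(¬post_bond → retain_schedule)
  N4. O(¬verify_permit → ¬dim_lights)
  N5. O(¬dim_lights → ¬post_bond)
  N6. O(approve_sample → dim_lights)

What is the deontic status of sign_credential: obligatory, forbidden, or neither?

F(retain_schedule) at premise 1 means O(¬retain_schedule).
Premise 3 is O(¬post_bond → retain_schedule); contrapositively O(¬retain_schedule → post_bond). Since O(¬retain_schedule) holds, K gives O(post_bond).
Premise 5 is O(¬dim_lights → ¬post_bond); contrapositively O(post_bond → dim_lights). Since O(post_bond) holds, K gives O(dim_lights).
Premise 4 is O(¬verify_permit → ¬dim_lights); contrapositively O(dim_lights → verify_permit). Since O(dim_lights) holds, K gives O(verify_permit).
From O(verify_permit) and premise 2, O(verify_permit → ¬sign_credential), we obtain O(¬sign_credential).
Premise 6 does not contribute to this derivation.
Thus O(¬sign_credential), which is F(sign_credential): sign_credential is forbidden.

Forbidden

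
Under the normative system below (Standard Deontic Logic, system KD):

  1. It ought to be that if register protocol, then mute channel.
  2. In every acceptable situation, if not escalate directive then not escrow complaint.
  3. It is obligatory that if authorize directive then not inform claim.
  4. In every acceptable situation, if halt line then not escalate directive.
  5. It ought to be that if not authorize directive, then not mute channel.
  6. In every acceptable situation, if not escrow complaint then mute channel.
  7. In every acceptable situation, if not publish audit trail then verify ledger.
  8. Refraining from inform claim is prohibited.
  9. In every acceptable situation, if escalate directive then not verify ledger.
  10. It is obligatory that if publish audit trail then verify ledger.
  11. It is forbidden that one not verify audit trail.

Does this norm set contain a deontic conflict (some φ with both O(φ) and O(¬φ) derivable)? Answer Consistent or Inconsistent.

Inconsistent

Premises 7 and 10 are O(¬publish_audit_trail → verify_ledger) and O(publish_audit_trail → verify_ledger); every ideal world satisfies ¬publish_audit_trail or publish_audit_trail, so in either case verify_ledger holds — hence O(verify_ledger).
Premise 9, O(escalate_directive → ¬verify_ledger), contraposes to O(verify_ledger → ¬escalate_directive); with O(verify_ledger) we get O(¬escalate_directive).
Applying K to premise 2 (O(¬escalate_directive → ¬escrow_complaint)) and O(¬escalate_directive) yields O(¬escrow_complaint).
From O(¬escrow_complaint) and premise 6, O(¬escrow_complaint → mute_channel), we obtain O(mute_channel).
Premise 5 is O(¬authorize_directive → ¬mute_channel); contrapositively O(mute_channel → authorize_directive). Since O(mute_channel) holds, K gives O(authorize_directive).
From O(authorize_directive) and premise 3, O(authorize_directive → ¬inform_claim), we obtain O(¬inform_claim).
But premise 8, F(¬inform_claim), means O(inform_claim).
We now have both O(¬inform_claim) and O(inform_claim) — inform_claim is simultaneously obligatory and forbidden, violating the D-axiom.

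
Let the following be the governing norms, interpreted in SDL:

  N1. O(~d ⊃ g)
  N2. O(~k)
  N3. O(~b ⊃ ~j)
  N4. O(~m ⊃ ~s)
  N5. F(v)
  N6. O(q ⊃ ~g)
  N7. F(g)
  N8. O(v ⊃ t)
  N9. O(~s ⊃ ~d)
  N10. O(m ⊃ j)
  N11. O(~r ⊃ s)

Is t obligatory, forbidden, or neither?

Neither

Premise 8 is O(v ⊃ t), but O(v) is not derivable from the premises, so it does not yield O(t).
No premise or chain of K-axiom applications forces O(t), and none forces O(~t). So t is neither obligatory nor forbidden under these norms.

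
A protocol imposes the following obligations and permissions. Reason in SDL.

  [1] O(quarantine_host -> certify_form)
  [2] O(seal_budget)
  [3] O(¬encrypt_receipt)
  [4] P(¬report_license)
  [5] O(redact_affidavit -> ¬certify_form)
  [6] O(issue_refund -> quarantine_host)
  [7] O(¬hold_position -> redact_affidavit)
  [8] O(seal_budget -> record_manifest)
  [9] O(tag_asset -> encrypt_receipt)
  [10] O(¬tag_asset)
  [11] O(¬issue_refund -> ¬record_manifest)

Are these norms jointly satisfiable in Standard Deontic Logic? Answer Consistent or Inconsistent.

Premise 9 is O(tag_asset -> encrypt_receipt), but O(tag_asset) is not derivable from the premises, so it does not yield O(encrypt_receipt).
So O(encrypt_receipt) is not derivable, and the apparent clash with O(¬encrypt_receipt) does not arise.
A world satisfying every obligation exists (e.g. certify_form=true, encrypt_receipt=false, hold_position=true, issue_refund=true, quarantine_host=true, record_manifest=true, redact_affidavit=false, report_license=false, seal_budget=true, tag_asset=false); no atom is both obligatory and forbidden, so the set is consistent.

Consistent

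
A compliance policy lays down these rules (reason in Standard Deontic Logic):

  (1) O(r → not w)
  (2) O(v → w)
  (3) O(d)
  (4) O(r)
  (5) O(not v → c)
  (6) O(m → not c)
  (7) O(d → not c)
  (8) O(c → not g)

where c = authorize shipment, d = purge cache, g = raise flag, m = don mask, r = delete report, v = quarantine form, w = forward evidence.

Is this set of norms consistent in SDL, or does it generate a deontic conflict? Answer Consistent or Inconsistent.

Inconsistent

Premise 3 gives O(d).
Applying K to premise 7 (O(d → not c)) and O(d) yields O(not c).
The contrapositive of premise 5 (O(not v → c)) is O(not c → v), and O(not c) is already established, so O(v).
Applying K to premise 2 (O(v → w)) and O(v) yields O(w).
The contrapositive of premise 1 (O(r → not w)) is O(w → not r), and O(w) is already established, so O(not r).
Yet premise 4 states O(r).
We now have both O(not r) and O(r) — r is simultaneously obligatory and forbidden, violating the D-axiom.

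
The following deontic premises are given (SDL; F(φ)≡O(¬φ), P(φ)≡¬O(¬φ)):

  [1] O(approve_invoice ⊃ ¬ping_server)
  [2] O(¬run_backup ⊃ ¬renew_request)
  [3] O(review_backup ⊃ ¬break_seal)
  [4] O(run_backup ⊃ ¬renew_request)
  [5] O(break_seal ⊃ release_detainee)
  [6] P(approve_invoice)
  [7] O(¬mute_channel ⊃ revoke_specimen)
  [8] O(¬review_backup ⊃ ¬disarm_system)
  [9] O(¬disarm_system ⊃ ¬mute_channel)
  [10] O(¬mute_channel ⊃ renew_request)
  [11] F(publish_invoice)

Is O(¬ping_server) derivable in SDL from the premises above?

Premise 1 is O(approve_invoice ⊃ ¬ping_server), but O(approve_invoice) is not derivable from the premises (the permission P(approve_invoice) asserts only ¬O(¬approve_invoice), not O(approve_invoice)), so it does not yield O(¬ping_server).
No other premise forces O(¬ping_server). An ideal world satisfying every premise can still have ¬ping_server false, so O(¬ping_server) is not derivable.

No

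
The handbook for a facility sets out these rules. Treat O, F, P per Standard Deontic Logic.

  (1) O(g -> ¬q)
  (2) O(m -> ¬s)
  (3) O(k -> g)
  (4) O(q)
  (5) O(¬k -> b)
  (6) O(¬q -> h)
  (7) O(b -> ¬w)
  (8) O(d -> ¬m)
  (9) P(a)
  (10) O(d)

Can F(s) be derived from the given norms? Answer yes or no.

No

Premise 2 is O(m -> ¬s), but O(m) is not derivable from the premises, so it does not yield O(¬s).
No other premise forces O(¬s). An ideal world satisfying every premise can still have s true, so F(s) is not derivable.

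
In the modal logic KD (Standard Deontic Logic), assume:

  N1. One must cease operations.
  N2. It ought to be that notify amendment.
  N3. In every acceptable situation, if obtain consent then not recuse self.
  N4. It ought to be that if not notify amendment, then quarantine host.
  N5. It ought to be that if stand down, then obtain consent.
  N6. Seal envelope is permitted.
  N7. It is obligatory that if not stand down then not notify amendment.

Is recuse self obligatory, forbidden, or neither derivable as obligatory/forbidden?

From premise 2 we have O(notify_amendment).
The contrapositive of premise 7 (O(¬stand_down → ¬notify_amendment)) is O(notify_amendment → stand_down), and O(notify_amendment) is already established, so O(stand_down).
With premise 5, O(stand_down → obtain_consent), the K-axiom yields O(obtain_consent).
With premise 3, O(obtain_consent → ¬recuse_self), the K-axiom yields O(¬recuse_self).
Premises 1, 4, 6 do not contribute to this derivation.
Thus O(¬recuse_self), which is F(recuse_self): recuse_self is forbidden.

Forbidden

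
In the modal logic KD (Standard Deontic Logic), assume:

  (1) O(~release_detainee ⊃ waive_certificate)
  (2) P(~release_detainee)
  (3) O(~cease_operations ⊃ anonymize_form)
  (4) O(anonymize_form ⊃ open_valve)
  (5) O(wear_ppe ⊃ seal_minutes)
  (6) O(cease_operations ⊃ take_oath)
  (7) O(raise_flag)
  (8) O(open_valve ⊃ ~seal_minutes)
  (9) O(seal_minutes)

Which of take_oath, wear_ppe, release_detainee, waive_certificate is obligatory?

Premise 9 gives O(seal_minutes).
Premise 8, O(open_valve ⊃ ~seal_minutes), contraposes to O(seal_minutes ⊃ ~open_valve); with O(seal_minutes) we get O(~open_valve).
The contrapositive of premise 4 (O(anonymize_form ⊃ open_valve)) is O(~open_valve ⊃ ~anonymize_form), and O(~open_valve) is already established, so O(~anonymize_form).
Premise 3, O(~cease_operations ⊃ anonymize_form), contraposes to O(~anonymize_form ⊃ cease_operations); with O(~anonymize_form) we get O(cease_operations).
From O(cease_operations) and premise 6, O(cease_operations ⊃ take_oath), we obtain O(take_oath).
So O(take_oath) holds — take_oath is obligatory. None of the other listed options is made obligatory by any chain of premises.

take_oath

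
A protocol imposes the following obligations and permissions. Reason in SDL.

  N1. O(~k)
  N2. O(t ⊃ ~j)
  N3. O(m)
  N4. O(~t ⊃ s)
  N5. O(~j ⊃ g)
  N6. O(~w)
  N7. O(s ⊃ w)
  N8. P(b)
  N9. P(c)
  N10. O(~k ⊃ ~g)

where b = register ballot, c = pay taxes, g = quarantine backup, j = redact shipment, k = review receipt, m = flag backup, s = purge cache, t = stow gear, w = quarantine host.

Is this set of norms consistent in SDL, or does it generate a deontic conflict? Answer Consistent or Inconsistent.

From premise 6 we have O(~w).
Premise 7, O(s ⊃ w), contraposes to O(~w ⊃ ~s); with O(~w) we get O(~s).
The contrapositive of premise 4 (O(~t ⊃ s)) is O(~s ⊃ t), and O(~s) is already established, so O(t).
Applying K to premise 2 (O(t ⊃ ~j)) and O(t) yields O(~j).
Applying K to premise 5 (O(~j ⊃ g)) and O(~j) yields O(g).
Premise 10 is O(~k ⊃ ~g); contrapositively O(g ⊃ k). Since O(g) holds, K gives O(k).
Yet premise 1 states O(~k).
We now have both O(k) and O(~k) — k is simultaneously obligatory and forbidden, violating the D-axiom.

Inconsistent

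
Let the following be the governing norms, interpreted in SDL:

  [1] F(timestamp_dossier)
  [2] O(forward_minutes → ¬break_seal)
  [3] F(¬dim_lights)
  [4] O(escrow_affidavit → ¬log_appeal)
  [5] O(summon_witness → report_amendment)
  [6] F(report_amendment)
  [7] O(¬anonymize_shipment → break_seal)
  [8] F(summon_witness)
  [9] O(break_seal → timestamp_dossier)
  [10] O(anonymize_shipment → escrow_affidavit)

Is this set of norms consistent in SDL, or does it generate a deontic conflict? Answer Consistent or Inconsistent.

Consistent

Premise 5 is O(summon_witness → report_amendment), but O(summon_witness) is not derivable from the premises, so it does not yield O(report_amendment).
So O(report_amendment) is not derivable, and the apparent clash with O(¬report_amendment) does not arise.
A world satisfying every obligation exists (e.g. anonymize_shipment=true, break_seal=false, dim_lights=true, escrow_affidavit=true, forward_minutes=false, log_appeal=false, report_amendment=false, summon_witness=false, timestamp_dossier=false); no atom is both obligatory and forbidden, so the set is consistent.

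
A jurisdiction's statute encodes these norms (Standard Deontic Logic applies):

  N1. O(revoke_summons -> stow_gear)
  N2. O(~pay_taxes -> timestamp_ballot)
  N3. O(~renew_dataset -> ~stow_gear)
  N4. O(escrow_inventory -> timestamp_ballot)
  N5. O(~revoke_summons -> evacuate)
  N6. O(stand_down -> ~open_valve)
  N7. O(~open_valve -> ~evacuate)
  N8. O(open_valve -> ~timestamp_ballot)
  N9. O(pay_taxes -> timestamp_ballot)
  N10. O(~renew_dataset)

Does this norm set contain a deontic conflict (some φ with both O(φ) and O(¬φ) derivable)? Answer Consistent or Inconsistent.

Inconsistent

By case analysis on pay_taxes: premise 9 gives O(pay_taxes -> timestamp_ballot) and premise 2 gives O(~pay_taxes -> timestamp_ballot), so O(timestamp_ballot) either way.
The contrapositive of premise 8 (O(open_valve -> ~timestamp_ballot)) is O(timestamp_ballot -> ~open_valve), and O(timestamp_ballot) is already established, so O(~open_valve).
Premise 7 is O(~open_valve -> ~evacuate); since O(~open_valve), deontic closure gives O(~evacuate).
The contrapositive of premise 5 (O(~revoke_summons -> evacuate)) is O(~evacuate -> revoke_summons), and O(~evacuate) is already established, so O(revoke_summons).
Applying K to premise 1 (O(revoke_summons -> stow_gear)) and O(revoke_summons) yields O(stow_gear).
The contrapositive of premise 3 (O(~renew_dataset -> ~stow_gear)) is O(stow_gear -> renew_dataset), and O(stow_gear) is already established, so O(renew_dataset).
However, premise 10 gives O(~renew_dataset).
We now have both O(renew_dataset) and O(~renew_dataset) — renew_dataset is simultaneously obligatory and forbidden, violating the D-axiom.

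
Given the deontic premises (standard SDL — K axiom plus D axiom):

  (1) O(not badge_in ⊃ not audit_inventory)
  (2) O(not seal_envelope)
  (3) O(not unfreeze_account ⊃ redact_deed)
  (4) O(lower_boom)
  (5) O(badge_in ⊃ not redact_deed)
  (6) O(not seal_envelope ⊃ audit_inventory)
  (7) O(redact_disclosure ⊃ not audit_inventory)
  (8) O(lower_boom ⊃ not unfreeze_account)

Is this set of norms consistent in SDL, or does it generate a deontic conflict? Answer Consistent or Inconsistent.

Premise 4 states O(lower_boom) outright.
With premise 8, O(lower_boom ⊃ not unfreeze_account), the K-axiom yields O(not unfreeze_account).
Premise 3 is O(not unfreeze_account ⊃ redact_deed); since O(not unfreeze_account), deontic closure gives O(redact_deed).
The contrapositive of premise 5 (O(badge_in ⊃ not redact_deed)) is O(redact_deed ⊃ not badge_in), and O(redact_deed) is already established, so O(not badge_in).
With premise 1, O(not badge_in ⊃ not audit_inventory), the K-axiom yields O(not audit_inventory).
Premise 6, O(not seal_envelope ⊃ audit_inventory), contraposes to O(not audit_inventory ⊃ seal_envelope); with O(not audit_inventory) we get O(seal_envelope).
But premise 2 directly asserts O(not seal_envelope).
We now have both O(seal_envelope) and O(not seal_envelope) — seal_envelope is simultaneously obligatory and forbidden, violating the D-axiom.

Inconsistent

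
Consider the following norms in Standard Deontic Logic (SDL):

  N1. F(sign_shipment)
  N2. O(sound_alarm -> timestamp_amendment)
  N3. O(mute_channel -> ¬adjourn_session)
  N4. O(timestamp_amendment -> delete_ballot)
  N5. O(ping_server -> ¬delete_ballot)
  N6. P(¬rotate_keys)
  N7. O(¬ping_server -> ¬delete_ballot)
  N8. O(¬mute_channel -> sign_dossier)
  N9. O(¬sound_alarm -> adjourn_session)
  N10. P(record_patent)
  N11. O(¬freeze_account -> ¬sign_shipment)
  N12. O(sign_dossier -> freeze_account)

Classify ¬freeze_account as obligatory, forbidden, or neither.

Forbidden

Premises 7 and 5 cover both cases: O(¬ping_server -> ¬delete_ballot) and O(ping_server -> ¬delete_ballot). Since ¬ping_server ∨ ping_server is a tautology, O(¬delete_ballot) follows.
The contrapositive of premise 4 (O(timestamp_amendment -> delete_ballot)) is O(¬delete_ballot -> ¬timestamp_amendment), and O(¬delete_ballot) is already established, so O(¬timestamp_amendment).
Premise 2, O(sound_alarm -> timestamp_amendment), contraposes to O(¬timestamp_amendment -> ¬sound_alarm); with O(¬timestamp_amendment) we get O(¬sound_alarm).
With premise 9, O(¬sound_alarm -> adjourn_session), the K-axiom yields O(adjourn_session).
Premise 3, O(mute_channel -> ¬adjourn_session), contraposes to O(adjourn_session -> ¬mute_channel); with O(adjourn_session) we get O(¬mute_channel).
With premise 8, O(¬mute_channel -> sign_dossier), the K-axiom yields O(sign_dossier).
From O(sign_dossier) and premise 12, O(sign_dossier -> freeze_account), we obtain O(freeze_account).
Premises 1, 6, 10, 11 do not contribute to this derivation.
Thus O(freeze_account), which is F(¬freeze_account): ¬freeze_account is forbidden.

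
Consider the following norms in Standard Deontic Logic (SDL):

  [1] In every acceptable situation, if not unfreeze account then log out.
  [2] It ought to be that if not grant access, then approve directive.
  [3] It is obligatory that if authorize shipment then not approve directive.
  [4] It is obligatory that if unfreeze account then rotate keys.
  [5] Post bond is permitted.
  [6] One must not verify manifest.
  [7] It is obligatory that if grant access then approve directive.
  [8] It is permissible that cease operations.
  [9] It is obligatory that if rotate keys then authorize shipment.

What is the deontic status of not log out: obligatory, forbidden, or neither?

Premises 2 and 7 cover both cases: O(¬grant_access → approve_directive) and O(grant_access → approve_directive). Since ¬grant_access ∨ grant_access is a tautology, O(approve_directive) follows.
The contrapositive of premise 3 (O(authorize_shipment → ¬approve_directive)) is O(approve_directive → ¬authorize_shipment), and O(approve_directive) is already established, so O(¬authorize_shipment).
Premise 9, O(rotate_keys → authorize_shipment), contraposes to O(¬authorize_shipment → ¬rotate_keys); with O(¬authorize_shipment) we get O(¬rotate_keys).
The contrapositive of premise 4 (O(unfreeze_account → rotate_keys)) is O(¬rotate_keys → ¬unfreeze_account), and O(¬rotate_keys) is already established, so O(¬unfreeze_account).
Applying K to premise 1 (O(¬unfreeze_account → log_out)) and O(¬unfreeze_account) yields O(log_out).
Premises 5, 6, 8 do not contribute to this derivation.
Thus O(log_out), which is F(¬log_out): ¬log_out is forbidden.

Forbidden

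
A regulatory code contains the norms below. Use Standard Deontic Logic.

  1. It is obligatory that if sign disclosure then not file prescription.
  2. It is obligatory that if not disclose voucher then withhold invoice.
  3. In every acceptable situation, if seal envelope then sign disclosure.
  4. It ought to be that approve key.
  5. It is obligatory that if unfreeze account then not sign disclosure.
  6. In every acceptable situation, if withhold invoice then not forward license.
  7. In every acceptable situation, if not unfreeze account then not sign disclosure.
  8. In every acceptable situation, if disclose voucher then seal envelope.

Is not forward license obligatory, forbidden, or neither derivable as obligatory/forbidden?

Obligatory

By case analysis on unfreeze_account: premise 5 gives O(unfreeze_account → ¬sign_disclosure) and premise 7 gives O(¬unfreeze_account → ¬sign_disclosure), so O(¬sign_disclosure) either way.
Premise 3 is O(seal_envelope → sign_disclosure); contrapositively O(¬sign_disclosure → ¬seal_envelope). Since O(¬sign_disclosure) holds, K gives O(¬seal_envelope).
Premise 8 is O(disclose_voucher → seal_envelope); contrapositively O(¬seal_envelope → ¬disclose_voucher). Since O(¬seal_envelope) holds, K gives O(¬disclose_voucher).
Applying K to premise 2 (O(¬disclose_voucher → withhold_invoice)) and O(¬disclose_voucher) yields O(withhold_invoice).
From O(withhold_invoice) and premise 6, O(withhold_invoice → ¬forward_license), we obtain O(¬forward_license).
Premises 1, 4 do not contribute to this derivation.
Hence ¬forward_license is obligatory.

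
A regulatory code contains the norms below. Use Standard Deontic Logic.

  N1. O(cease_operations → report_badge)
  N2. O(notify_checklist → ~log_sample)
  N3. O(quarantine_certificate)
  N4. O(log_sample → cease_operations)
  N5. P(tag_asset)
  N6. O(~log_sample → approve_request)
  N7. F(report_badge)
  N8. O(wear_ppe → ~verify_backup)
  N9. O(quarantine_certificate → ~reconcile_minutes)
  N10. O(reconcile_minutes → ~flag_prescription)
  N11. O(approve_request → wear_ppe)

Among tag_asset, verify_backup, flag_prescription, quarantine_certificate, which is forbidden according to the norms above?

verify_backup

Premise 7, F(report_badge), is equivalent to O(~report_badge).
Premise 1, O(cease_operations → report_badge), contraposes to O(~report_badge → ~cease_operations); with O(~report_badge) we get O(~cease_operations).
Premise 4, O(log_sample → cease_operations), contraposes to O(~cease_operations → ~log_sample); with O(~cease_operations) we get O(~log_sample).
Premise 6 is O(~log_sample → approve_request); since O(~log_sample), deontic closure gives O(approve_request).
Applying K to premise 11 (O(approve_request → wear_ppe)) and O(approve_request) yields O(wear_ppe).
Applying K to premise 8 (O(wear_ppe → ~verify_backup)) and O(wear_ppe) yields O(~verify_backup).
So O(~verify_backup) holds, i.e. verify_backup is forbidden. None of the other listed options is forbidden under the premises.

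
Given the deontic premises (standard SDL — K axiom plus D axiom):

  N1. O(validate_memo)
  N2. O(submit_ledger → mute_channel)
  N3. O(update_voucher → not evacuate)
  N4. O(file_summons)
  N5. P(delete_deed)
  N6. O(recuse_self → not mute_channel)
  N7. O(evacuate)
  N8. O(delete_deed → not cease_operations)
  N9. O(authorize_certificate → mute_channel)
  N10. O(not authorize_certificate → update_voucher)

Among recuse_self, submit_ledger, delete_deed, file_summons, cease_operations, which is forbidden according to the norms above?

Premise 7 states O(evacuate) outright.
The contrapositive of premise 3 (O(update_voucher → not evacuate)) is O(evacuate → not update_voucher), and O(evacuate) is already established, so O(not update_voucher).
Premise 10, O(not authorize_certificate → update_voucher), contraposes to O(not update_voucher → authorize_certificate); with O(not update_voucher) we get O(authorize_certificate).
Applying K to premise 9 (O(authorize_certificate → mute_channel)) and O(authorize_certificate) yields O(mute_channel).
The contrapositive of premise 6 (O(recuse_self → not mute_channel)) is O(mute_channel → not recuse_self), and O(mute_channel) is already established, so O(not recuse_self).
So O(not recuse_self) holds, i.e. recuse_self is forbidden. None of the other listed options is forbidden under the premises.

recuse_self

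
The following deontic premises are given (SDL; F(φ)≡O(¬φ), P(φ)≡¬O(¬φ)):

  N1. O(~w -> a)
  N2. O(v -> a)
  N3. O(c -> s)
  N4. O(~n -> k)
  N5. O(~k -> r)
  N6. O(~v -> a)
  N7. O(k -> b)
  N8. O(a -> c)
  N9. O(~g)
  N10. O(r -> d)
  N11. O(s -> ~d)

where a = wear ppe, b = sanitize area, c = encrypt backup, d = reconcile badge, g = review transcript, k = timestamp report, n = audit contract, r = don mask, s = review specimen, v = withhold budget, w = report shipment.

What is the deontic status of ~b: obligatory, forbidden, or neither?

By case analysis on ~v: premise 6 gives O(~v -> a) and premise 2 gives O(v -> a), so O(a) either way.
Applying K to premise 8 (O(a -> c)) and O(a) yields O(c).
Applying K to premise 3 (O(c -> s)) and O(c) yields O(s).
Applying K to premise 11 (O(s -> ~d)) and O(s) yields O(~d).
Premise 10, O(r -> d), contraposes to O(~d -> ~r); with O(~d) we get O(~r).
Premise 5, O(~k -> r), contraposes to O(~r -> k); with O(~r) we get O(k).
With premise 7, O(k -> b), the K-axiom yields O(b).
Premises 1, 4, 9 do not contribute to this derivation.
Thus O(b), which is F(~b): ~b is forbidden.

Forbidden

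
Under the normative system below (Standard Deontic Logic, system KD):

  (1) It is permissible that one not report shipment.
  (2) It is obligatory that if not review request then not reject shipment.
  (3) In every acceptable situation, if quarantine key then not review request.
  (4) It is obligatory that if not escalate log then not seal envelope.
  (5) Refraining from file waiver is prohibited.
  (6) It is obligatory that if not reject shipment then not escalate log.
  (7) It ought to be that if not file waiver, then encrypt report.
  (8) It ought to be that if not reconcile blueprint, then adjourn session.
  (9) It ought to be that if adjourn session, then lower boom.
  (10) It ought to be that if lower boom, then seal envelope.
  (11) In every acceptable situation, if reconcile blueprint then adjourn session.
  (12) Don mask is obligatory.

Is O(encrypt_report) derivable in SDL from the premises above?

Premise 7 is O(¬file_waiver → encrypt_report), but O(¬file_waiver) is not derivable from the premises, so it does not yield O(encrypt_report).
No other premise forces O(encrypt_report). An ideal world satisfying every premise can still have encrypt_report false, so O(encrypt_report) is not derivable.

No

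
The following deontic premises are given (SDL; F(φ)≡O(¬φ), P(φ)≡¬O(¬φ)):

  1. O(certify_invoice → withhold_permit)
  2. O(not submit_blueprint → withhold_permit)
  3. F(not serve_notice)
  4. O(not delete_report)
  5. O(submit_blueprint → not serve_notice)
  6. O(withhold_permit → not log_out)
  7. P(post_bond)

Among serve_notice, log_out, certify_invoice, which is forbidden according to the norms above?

F(not serve_notice) at premise 3 means O(serve_notice).
Premise 5 is O(submit_blueprint → not serve_notice); contrapositively O(serve_notice → not submit_blueprint). Since O(serve_notice) holds, K gives O(not submit_blueprint).
With premise 2, O(not submit_blueprint → withhold_permit), the K-axiom yields O(withhold_permit).
With premise 6, O(withhold_permit → not log_out), the K-axiom yields O(not log_out).
So O(not log_out) holds, i.e. log_out is forbidden. None of the other listed options is forbidden under the premises.

log_out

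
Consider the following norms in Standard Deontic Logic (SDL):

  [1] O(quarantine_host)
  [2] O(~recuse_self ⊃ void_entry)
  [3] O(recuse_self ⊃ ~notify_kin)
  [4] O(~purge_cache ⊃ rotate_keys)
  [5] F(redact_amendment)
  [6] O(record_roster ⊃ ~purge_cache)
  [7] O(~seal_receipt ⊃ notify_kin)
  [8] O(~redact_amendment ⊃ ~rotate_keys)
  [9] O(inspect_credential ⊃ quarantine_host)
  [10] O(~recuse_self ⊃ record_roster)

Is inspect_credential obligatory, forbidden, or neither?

Premise 9 is O(inspect_credential ⊃ quarantine_host); even if O(quarantine_host) held, inferring O(inspect_credential) would be affirming the consequent — invalid.
No premise or chain of K-axiom applications forces O(inspect_credential), and none forces O(~inspect_credential). So inspect_credential is neither obligatory nor forbidden under these norms.

Neither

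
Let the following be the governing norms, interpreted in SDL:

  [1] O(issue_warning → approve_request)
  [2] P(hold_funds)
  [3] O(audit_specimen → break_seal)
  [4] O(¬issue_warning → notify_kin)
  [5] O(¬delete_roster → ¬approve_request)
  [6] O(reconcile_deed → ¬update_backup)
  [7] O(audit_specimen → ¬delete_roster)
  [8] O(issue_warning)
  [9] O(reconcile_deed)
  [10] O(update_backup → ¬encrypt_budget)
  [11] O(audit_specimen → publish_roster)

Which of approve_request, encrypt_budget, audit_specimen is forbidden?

audit_specimen

Premise 8 gives O(issue_warning).
From O(issue_warning) and premise 1, O(issue_warning → approve_request), we obtain O(approve_request).
The contrapositive of premise 5 (O(¬delete_roster → ¬approve_request)) is O(approve_request → delete_roster), and O(approve_request) is already established, so O(delete_roster).
The contrapositive of premise 7 (O(audit_specimen → ¬delete_roster)) is O(delete_roster → ¬audit_specimen), and O(delete_roster) is already established, so O(¬audit_specimen).
So O(¬audit_specimen) holds, i.e. audit_specimen is forbidden. None of the other listed options is forbidden under the premises.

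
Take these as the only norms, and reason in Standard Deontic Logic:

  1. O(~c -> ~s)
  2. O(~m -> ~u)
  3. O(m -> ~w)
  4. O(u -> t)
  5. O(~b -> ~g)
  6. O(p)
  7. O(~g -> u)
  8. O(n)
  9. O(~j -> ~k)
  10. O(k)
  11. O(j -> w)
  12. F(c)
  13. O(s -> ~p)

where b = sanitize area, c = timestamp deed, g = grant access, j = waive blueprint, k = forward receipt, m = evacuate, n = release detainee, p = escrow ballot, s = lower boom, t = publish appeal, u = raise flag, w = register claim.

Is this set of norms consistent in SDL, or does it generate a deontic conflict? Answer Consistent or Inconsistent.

Premise 13 is O(s -> ~p), but O(s) is not derivable from the premises, so it does not yield O(~p).
So O(~p) is not derivable, and the apparent clash with O(p) does not arise.
A world satisfying every obligation exists (e.g. b=true, c=false, g=true, j=true, k=true, m=false, n=true, p=true, s=false, t=false, u=false, w=true); no atom is both obligatory and forbidden, so the set is consistent.

Consistent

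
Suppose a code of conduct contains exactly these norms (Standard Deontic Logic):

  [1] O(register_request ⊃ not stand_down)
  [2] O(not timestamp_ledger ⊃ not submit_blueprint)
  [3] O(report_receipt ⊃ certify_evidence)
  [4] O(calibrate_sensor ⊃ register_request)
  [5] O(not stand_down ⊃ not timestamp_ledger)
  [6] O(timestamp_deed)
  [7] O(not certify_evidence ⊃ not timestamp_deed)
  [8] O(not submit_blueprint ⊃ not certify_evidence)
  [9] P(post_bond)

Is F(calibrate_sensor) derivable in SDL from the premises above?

Premise 6 gives O(timestamp_deed).
Premise 7, O(not certify_evidence ⊃ not timestamp_deed), contraposes to O(timestamp_deed ⊃ certify_evidence); with O(timestamp_deed) we get O(certify_evidence).
Premise 8, O(not submit_blueprint ⊃ not certify_evidence), contraposes to O(certify_evidence ⊃ submit_blueprint); with O(certify_evidence) we get O(submit_blueprint).
Premise 2, O(not timestamp_ledger ⊃ not submit_blueprint), contraposes to O(submit_blueprint ⊃ timestamp_ledger); with O(submit_blueprint) we get O(timestamp_ledger).
Premise 5 is O(not stand_down ⊃ not timestamp_ledger); contrapositively O(timestamp_ledger ⊃ stand_down). Since O(timestamp_ledger) holds, K gives O(stand_down).
Premise 1, O(register_request ⊃ not stand_down), contraposes to O(stand_down ⊃ not register_request); with O(stand_down) we get O(not register_request).
Premise 4 is O(calibrate_sensor ⊃ register_request); contrapositively O(not register_request ⊃ not calibrate_sensor). Since O(not register_request) holds, K gives O(not calibrate_sensor).
Premises 3, 9 do not contribute to this derivation.
So O(not calibrate_sensor) holds, i.e. F(calibrate_sensor). The claim follows.

Yes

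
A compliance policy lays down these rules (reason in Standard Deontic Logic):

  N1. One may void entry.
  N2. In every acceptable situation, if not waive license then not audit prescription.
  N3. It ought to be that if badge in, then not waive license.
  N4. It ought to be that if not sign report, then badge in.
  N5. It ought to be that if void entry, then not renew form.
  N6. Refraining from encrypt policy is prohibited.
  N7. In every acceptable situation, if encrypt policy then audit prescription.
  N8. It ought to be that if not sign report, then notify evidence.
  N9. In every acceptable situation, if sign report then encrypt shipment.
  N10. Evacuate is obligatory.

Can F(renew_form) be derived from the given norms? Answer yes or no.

No

Premise 5 is O(void_entry → ¬renew_form), but O(void_entry) is not derivable from the premises (the permission P(void_entry) asserts only ¬O(¬void_entry), not O(void_entry)), so it does not yield O(¬renew_form).
No other premise forces O(¬renew_form). An ideal world satisfying every premise can still have renew_form true, so F(renew_form) is not derivable.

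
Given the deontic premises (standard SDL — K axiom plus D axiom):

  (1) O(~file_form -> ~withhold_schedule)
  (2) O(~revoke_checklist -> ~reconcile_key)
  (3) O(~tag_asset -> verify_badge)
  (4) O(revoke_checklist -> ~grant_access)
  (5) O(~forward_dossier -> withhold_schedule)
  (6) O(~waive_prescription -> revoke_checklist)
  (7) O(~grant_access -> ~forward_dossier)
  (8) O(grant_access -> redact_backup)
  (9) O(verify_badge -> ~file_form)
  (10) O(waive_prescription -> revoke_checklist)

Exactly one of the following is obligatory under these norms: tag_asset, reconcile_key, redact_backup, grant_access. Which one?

tag_asset

Premises 10 and 6 are O(waive_prescription -> revoke_checklist) and O(~waive_prescription -> revoke_checklist); every ideal world satisfies waive_prescription or ~waive_prescription, so in either case revoke_checklist holds — hence O(revoke_checklist).
With premise 4, O(revoke_checklist -> ~grant_access), the K-axiom yields O(~grant_access).
Premise 7 is O(~grant_access -> ~forward_dossier); since O(~grant_access), deontic closure gives O(~forward_dossier).
Applying K to premise 5 (O(~forward_dossier -> withhold_schedule)) and O(~forward_dossier) yields O(withhold_schedule).
Premise 1 is O(~file_form -> ~withhold_schedule); contrapositively O(withhold_schedule -> file_form). Since O(withhold_schedule) holds, K gives O(file_form).
Premise 9, O(verify_badge -> ~file_form), contraposes to O(file_form -> ~verify_badge); with O(file_form) we get O(~verify_badge).
Premise 3, O(~tag_asset -> verify_badge), contraposes to O(~verify_badge -> tag_asset); with O(~verify_badge) we get O(tag_asset).
So O(tag_asset) holds — tag_asset is obligatory. None of the other listed options is made obligatory by any chain of premises.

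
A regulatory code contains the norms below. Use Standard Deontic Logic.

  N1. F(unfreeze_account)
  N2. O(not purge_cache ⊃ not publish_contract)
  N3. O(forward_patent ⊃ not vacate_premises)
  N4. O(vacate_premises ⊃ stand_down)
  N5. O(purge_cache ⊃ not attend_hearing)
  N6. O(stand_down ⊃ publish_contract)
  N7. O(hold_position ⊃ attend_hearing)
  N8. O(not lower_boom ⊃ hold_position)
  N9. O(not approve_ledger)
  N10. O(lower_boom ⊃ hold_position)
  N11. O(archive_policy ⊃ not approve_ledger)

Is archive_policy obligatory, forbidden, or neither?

Premise 11 is O(archive_policy ⊃ not approve_ledger); even if O(not approve_ledger) held, inferring O(archive_policy) would be affirming the consequent — invalid.
No premise or chain of K-axiom applications forces O(archive_policy), and none forces O(not archive_policy). So archive_policy is neither obligatory nor forbidden under these norms.

Neither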